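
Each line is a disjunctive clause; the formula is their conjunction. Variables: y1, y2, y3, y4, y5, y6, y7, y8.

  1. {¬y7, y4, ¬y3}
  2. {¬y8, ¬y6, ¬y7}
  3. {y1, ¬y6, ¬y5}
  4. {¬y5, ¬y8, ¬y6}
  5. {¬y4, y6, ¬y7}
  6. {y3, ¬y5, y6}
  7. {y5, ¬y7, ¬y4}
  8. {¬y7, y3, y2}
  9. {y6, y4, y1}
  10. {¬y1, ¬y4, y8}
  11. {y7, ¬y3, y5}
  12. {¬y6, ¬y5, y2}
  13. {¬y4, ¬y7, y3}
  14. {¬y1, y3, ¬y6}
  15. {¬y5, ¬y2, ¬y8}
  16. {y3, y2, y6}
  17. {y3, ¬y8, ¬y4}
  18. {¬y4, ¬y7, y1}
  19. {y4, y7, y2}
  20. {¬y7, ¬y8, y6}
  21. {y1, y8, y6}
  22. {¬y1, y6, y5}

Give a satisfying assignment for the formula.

y1=True  y2=False  y3=True  y4=True  y5=True  y6=False  y7=False  y8=True

Branch on y1: take y1 = True.
The remaining clauses are satisfied by y2 = False, y3 = True, y4 = True, y5 = True, y6 = False, y7 = False, y8 = True.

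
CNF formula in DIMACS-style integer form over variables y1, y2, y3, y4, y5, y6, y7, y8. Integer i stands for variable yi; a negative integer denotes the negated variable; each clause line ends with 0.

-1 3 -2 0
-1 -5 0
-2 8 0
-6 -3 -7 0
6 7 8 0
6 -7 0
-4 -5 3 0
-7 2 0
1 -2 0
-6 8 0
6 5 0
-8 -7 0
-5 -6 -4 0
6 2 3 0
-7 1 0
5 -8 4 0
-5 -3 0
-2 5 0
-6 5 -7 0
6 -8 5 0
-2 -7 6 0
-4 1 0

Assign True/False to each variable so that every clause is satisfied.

y1=True  y2=False  y3=False  y4=True  y5=False  y6=True  y7=False  y8=True

Check each clause:
  1. (~y1 \/ ~y2 \/ y3) — ~y2 is true.
  2. (~y1 \/ ~y5) — ~y5 is true.
  3. (~y2 \/ y8) — y8 is true.
  4. (~y6 \/ ~y3 \/ ~y7) — ~y7 is true.
  5. (y6 \/ y8 \/ y7) — y8 is true.
  6. (~y7 \/ y6) — ~y7 is true.
  7. (y3 \/ ~y5 \/ ~y4) — ~y5 is true.
  8. (~y7 \/ y2) — ~y7 is true.
  9. (y1 \/ ~y2) — y1 is true.
  10. (~y6 \/ y8) — y8 is true.
  11. (y5 \/ y6) — y6 is true.
  12. (~y8 \/ ~y7) — ~y7 is true.
  13. (~y4 \/ ~y5 \/ ~y6) — ~y5 is true.
  14. (y6 \/ y2 \/ y3) — y6 is true.
  15. (y1 \/ ~y7) — y1 is true.
  16. (~y8 \/ y4 \/ y5) — y4 is true.
  17. (~y3 \/ ~y5) — ~y5 is true.
  18. (y5 \/ ~y2) — ~y2 is true.
  19. (~y6 \/ ~y7 \/ y5) — ~y7 is true.
  20. (y5 \/ ~y8 \/ y6) — y6 is true.
  21. (~y7 \/ ~y2 \/ y6) — ~y7 is true.
  22. (~y4 \/ y1) — y1 is true.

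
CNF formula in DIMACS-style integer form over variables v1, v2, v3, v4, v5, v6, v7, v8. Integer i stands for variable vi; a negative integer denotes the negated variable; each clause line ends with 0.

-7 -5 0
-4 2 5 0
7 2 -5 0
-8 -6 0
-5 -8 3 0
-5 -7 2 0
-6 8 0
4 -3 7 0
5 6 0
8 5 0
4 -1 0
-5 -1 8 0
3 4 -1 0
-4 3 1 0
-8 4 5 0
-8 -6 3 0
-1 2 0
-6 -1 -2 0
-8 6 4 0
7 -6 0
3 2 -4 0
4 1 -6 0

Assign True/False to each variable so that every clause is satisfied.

v1=F, v2=T, v3=T, v4=T, v5=T, v6=F, v7=F, v8=T

Check each clause:
  1. (~v5 \/ ~v7) — ~v7 is true.
  2. (~v4 \/ v5 \/ v2) — v2 is true.
  3. (v7 \/ ~v5 \/ v2) — v2 is true.
  4. (~v8 \/ ~v6) — ~v6 is true.
  5. (v3 \/ ~v8 \/ ~v5) — v3 is true.
  6. (~v7 \/ ~v5 \/ v2) — ~v7 is true.
  7. (v8 \/ ~v6) — v8 is true.
  8. (~v3 \/ v7 \/ v4) — v4 is true.
  9. (v6 \/ v5) — v5 is true.
  10. (v5 \/ v8) — v8 is true.
  11. (v4 \/ ~v1) — v4 is true.
  12. (v8 \/ ~v5 \/ ~v1) — v8 is true.
  13. (v4 \/ v3 \/ ~v1) — v3 is true.
  14. (v3 \/ ~v4 \/ v1) — v3 is true.
  15. (v5 \/ ~v8 \/ v4) — v4 is true.
  16. (v3 \/ ~v6 \/ ~v8) — ~v6 is true.
  17. (~v1 \/ v2) — v2 is true.
  18. (~v6 \/ ~v1 \/ ~v2) — ~v6 is true.
  19. (~v8 \/ v4 \/ v6) — v4 is true.
  20. (~v6 \/ v7) — ~v6 is true.
  21. (v3 \/ ~v4 \/ v2) — v2 is true.
  22. (v4 \/ ~v6 \/ v1) — ~v6 is true.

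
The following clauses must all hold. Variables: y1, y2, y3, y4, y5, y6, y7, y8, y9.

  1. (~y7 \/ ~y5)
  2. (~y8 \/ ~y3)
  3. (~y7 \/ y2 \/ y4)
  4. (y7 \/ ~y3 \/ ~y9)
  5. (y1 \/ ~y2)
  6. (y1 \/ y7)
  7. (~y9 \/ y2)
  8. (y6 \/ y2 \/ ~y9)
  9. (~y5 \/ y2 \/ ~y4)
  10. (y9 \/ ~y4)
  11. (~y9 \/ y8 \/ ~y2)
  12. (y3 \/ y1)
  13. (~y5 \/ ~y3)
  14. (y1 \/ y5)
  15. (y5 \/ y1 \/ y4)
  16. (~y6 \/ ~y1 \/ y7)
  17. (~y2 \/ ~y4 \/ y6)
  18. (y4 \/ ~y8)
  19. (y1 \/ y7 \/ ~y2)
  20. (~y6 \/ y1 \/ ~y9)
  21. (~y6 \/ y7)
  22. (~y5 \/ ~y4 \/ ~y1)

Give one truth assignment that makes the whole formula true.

y1=True  y2=True  y3=False  y4=False  y5=False  y6=False  y7=False  y8=False  y9=False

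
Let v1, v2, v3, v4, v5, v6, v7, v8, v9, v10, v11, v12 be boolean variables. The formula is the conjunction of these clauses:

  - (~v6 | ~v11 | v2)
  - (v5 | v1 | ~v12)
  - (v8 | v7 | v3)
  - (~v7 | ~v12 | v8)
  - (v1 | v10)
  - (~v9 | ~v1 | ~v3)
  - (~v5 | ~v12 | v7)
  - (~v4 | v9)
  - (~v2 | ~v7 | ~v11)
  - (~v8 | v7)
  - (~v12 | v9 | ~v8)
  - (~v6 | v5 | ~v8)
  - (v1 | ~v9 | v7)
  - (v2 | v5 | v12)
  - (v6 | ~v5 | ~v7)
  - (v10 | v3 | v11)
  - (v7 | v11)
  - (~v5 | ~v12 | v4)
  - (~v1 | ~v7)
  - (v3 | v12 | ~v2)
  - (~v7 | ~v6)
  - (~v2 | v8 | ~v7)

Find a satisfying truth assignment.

v1=False  v2=True  v3=True  v4=False  v5=False  v6=False  v7=True  v8=True  v9=False  v10=True  v11=False  v12=False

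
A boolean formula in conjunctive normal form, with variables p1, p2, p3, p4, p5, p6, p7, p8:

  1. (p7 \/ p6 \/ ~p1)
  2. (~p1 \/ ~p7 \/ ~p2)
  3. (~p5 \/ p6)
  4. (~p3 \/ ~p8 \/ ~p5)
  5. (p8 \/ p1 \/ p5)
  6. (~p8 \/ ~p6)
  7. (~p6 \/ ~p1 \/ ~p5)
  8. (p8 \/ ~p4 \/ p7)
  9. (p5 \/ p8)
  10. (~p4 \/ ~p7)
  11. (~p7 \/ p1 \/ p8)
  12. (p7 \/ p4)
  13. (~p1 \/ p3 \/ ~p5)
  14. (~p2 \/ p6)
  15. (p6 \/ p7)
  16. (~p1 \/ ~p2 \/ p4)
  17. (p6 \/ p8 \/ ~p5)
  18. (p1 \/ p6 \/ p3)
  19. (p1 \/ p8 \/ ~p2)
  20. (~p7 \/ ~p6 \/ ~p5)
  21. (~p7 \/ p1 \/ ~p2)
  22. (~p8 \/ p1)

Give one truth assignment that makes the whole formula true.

Pure literal: p2 appears only negated; assign p2 = False.
Branch on p1: take p1 = True.
For the remaining variables, p3 = True, p4 = False, p5 = False, p6 = False, p7 = True, p8 = True works.
Every clause has at least one true literal under this assignment.

p1=T, p2=F, p3=T, p4=F, p5=F, p6=F, p7=T, p8=T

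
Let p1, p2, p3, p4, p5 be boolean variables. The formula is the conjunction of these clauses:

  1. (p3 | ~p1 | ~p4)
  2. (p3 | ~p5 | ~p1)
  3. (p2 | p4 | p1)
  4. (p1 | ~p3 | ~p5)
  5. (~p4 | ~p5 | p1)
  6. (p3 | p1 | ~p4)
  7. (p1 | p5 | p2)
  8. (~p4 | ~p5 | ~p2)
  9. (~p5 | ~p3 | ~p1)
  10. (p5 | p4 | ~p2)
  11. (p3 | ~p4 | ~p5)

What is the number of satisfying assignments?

6

Satisfying assignments:
  p1=F p2=T p3=F p4=F p5=T
  p1=F p2=T p3=T p4=T p5=F
  p1=T p2=F p3=F p4=F p5=F
  p1=T p2=F p3=T p4=F p5=F
  p1=T p2=F p3=T p4=T p5=F
  p1=T p2=T p3=T p4=T p5=F
Count: 6.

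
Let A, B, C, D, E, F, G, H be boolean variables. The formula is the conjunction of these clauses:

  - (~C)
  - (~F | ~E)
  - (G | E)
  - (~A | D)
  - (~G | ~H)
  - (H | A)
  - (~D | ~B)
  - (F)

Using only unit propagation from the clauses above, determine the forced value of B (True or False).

False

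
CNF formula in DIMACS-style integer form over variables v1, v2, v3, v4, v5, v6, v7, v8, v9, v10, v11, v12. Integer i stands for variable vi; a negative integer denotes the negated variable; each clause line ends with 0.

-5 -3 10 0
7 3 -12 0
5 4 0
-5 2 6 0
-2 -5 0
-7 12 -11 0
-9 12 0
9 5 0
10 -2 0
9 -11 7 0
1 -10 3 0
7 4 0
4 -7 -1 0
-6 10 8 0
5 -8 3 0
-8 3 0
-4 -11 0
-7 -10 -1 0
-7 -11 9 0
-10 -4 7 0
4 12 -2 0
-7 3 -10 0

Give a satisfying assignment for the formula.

v1 = False, v2 = False, v3 = True, v4 = True, v5 = True, v6 = True, v7 = True, v8 = False, v9 = False, v10 = True, v11 = False, v12 = False

Check each clause:
  1. (!v5 || v10 || !v3) — v10 is true.
  2. (v3 || !v12 || v7) — v3 is true.
  3. (v5 || v4) — v4 is true.
  4. (!v5 || v2 || v6) — v6 is true.
  5. (!v5 || !v2) — !v2 is true.
  6. (v12 || !v11 || !v7) — !v11 is true.
  7. (v12 || !v9) — !v9 is true.
  8. (v9 || v5) — v5 is true.
  9. (!v2 || v10) — v10 is true.
  10. (v9 || !v11 || v7) — !v11 is true.
  11. (v3 || v1 || !v10) — v3 is true.
  12. (v7 || v4) — v4 is true.
  13. (v4 || !v7 || !v1) — v4 is true.
  14. (!v6 || v8 || v10) — v10 is true.
  15. (v5 || v3 || !v8) — !v8 is true.
  16. (v3 || !v8) — !v8 is true.
  17. (!v4 || !v11) — !v11 is true.
  18. (!v10 || !v1 || !v7) — !v1 is true.
  19. (v9 || !v11 || !v7) — !v11 is true.
  20. (!v4 || !v10 || v7) — v7 is true.
  21. (!v2 || v4 || v12) — v4 is true.
  22. (v3 || !v7 || !v10) — v3 is true.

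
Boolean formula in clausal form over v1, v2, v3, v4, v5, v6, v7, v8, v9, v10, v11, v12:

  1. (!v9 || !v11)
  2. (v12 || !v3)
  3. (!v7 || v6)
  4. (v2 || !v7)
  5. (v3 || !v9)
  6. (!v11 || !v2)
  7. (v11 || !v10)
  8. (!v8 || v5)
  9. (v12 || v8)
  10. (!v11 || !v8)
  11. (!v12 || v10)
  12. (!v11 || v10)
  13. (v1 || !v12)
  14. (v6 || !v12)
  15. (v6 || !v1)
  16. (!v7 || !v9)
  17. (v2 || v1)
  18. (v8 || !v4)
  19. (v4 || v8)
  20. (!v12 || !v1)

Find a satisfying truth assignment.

v1=False, v2=True, v3=False, v4=False, v5=True, v6=False, v7=False, v8=True, v9=False, v10=False, v11=False, v12=False

v5 occurs only positively in the remaining clauses — set v5 = True.
Pure literal: v7 appears only negated; assign v7 = False.
Set v1 = False and propagate.
  then v12 is forced to False.
  then v3 is forced to False.
  then v9 is forced to False.
  then v8 is forced to True.
  then v11 is forced to False.
  then v10 is forced to False.
  then v2 is forced to True.
v4, v6 are now unconstrained; take v4 = False, v6 = False.
Every clause has at least one true literal under this assignment.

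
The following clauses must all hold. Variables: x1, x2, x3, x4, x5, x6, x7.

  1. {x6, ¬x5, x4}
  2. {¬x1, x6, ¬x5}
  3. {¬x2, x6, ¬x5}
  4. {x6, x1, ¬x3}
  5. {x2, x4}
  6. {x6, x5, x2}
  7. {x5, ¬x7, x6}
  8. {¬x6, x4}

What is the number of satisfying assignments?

40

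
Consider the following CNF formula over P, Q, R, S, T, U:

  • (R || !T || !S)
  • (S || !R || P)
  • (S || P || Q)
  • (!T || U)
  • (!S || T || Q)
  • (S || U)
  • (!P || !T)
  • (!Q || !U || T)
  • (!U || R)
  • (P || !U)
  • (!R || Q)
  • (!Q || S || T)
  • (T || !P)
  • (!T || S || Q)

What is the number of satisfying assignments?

2

The models are:
  P=0 Q=1 R=0 S=1 T=0 U=0
  P=0 Q=1 R=1 S=1 T=0 U=0
That's 2 in total.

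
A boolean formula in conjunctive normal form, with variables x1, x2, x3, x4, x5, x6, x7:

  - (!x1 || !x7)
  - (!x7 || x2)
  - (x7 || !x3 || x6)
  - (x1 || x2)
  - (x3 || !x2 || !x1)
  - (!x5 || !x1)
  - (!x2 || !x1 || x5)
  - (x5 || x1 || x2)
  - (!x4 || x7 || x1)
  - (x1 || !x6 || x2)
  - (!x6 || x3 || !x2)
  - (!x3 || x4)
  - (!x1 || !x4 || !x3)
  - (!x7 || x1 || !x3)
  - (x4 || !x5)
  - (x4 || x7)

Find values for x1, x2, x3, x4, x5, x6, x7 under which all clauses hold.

Try x1 = False.
  then x2 is forced to True.
For the remaining variables, x3 = False, x4 = True, x5 = True, x6 = False, x7 = True works.
Every clause has at least one true literal under this assignment.

x1=0, x2=1, x3=0, x4=1, x5=1, x6=0, x7=1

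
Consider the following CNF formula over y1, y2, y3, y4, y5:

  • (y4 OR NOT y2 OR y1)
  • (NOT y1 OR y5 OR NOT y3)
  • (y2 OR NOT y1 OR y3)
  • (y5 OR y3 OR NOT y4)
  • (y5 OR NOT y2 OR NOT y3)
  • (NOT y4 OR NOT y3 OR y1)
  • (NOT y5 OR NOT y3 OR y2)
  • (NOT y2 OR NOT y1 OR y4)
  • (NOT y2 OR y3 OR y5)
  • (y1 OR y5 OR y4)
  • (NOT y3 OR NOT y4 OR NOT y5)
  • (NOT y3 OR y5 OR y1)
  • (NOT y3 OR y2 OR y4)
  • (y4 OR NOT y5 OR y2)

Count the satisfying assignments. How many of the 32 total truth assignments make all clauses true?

The models are:
  y1=F y2=F y3=F y4=T y5=T
  y1=F y2=T y3=F y4=T y5=T
  y1=T y2=T y3=F y4=T y5=T
Count: 3.

3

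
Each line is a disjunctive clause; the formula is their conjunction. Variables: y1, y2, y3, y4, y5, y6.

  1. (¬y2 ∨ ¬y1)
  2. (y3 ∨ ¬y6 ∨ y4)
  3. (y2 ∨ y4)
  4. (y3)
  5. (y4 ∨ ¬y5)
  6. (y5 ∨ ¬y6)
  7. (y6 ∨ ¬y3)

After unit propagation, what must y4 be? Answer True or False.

True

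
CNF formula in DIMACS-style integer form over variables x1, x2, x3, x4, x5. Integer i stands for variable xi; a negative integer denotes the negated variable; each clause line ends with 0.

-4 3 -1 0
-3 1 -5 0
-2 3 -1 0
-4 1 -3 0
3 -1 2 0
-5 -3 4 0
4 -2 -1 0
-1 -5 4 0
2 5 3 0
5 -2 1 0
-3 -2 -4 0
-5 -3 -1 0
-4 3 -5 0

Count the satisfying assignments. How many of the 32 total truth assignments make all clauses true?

5

The models are:
  x1=F x2=F x3=F x4=F x5=T
  x1=F x2=F x3=T x4=F x5=F
  x1=F x2=T x3=F x4=F x5=T
  x1=T x2=F x3=T x4=F x5=F
  x1=T x2=F x3=T x4=T x5=F
That's 5 in total.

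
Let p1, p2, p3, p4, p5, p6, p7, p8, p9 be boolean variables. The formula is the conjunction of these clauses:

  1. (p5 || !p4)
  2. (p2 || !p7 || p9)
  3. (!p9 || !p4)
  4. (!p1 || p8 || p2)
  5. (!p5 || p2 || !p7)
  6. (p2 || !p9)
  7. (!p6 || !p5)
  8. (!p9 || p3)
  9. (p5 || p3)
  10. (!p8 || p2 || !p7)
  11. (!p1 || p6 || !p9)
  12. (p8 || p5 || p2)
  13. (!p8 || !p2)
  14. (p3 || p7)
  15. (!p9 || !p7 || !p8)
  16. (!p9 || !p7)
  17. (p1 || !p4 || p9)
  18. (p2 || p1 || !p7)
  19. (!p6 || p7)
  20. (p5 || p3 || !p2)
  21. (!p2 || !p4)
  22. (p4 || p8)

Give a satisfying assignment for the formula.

Pure literal: p3 appears only positively; assign p3 = True.
Set p1 = False and propagate.
Set p2 = False and propagate.
  then p9 is forced to False.
  then p7 is forced to False.
  then p4 is forced to False.
  then p6 is forced to False.
  then p8 is forced to True.
p5 is now unconstrained; take p5 = True.

p1 = F, p2 = F, p3 = T, p4 = F, p5 = T, p6 = F, p7 = F, p8 = T, p9 = F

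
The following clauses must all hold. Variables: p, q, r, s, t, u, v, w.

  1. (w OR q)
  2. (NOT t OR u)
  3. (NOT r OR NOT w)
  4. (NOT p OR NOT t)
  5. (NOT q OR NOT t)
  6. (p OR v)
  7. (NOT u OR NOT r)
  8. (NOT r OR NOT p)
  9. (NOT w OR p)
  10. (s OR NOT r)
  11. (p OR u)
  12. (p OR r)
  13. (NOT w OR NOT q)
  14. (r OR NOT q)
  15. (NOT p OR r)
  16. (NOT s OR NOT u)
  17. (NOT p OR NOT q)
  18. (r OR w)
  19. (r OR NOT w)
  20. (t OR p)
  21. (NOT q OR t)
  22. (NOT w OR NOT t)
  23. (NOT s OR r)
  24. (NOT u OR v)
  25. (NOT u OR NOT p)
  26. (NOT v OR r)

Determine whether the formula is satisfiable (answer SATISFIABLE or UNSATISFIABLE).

r = True:
  propagation gives w=False, q=True, t=False; an empty clause results — contradiction.
r = False:
  propagation gives p=True; an empty clause results — contradiction.
Every branch closes, so no satisfying assignment exists.

UNSATISFIABLE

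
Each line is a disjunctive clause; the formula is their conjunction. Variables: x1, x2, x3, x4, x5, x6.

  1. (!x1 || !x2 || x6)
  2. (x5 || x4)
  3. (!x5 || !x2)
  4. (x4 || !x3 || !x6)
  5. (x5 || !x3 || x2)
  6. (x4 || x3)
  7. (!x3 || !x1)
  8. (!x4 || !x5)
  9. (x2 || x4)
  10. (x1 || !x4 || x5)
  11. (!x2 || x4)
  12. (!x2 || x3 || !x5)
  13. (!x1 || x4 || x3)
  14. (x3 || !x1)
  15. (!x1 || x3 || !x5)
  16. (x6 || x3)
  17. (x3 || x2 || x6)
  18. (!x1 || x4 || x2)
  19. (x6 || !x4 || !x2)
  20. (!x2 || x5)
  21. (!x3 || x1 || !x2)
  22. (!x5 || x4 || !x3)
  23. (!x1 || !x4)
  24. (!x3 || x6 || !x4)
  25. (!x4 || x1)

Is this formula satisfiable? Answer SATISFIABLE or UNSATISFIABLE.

UNSATISFIABLE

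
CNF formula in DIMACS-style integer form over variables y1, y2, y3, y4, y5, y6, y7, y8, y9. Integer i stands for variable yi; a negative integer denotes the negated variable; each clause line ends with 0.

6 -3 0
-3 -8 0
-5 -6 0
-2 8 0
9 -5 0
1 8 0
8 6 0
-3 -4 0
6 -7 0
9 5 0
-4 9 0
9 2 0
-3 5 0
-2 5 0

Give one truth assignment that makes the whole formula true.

y1 occurs only positively in the remaining clauses — set y1 = True.
y3 occurs only negated in the remaining clauses — set y3 = False.
Branch on y2: take y2 = False.
  then y9 is forced to True.
Branch on y5: take y5 = True.
  then y6 is forced to False.
  then y8 is forced to True.
  then y7 is forced to False.
y4 is now unconstrained; take y4 = True.
Check each clause:
  1. (y6 \/ ~y3) — ~y3 is true.
  2. (~y8 \/ ~y3) — ~y3 is true.
  3. (~y5 \/ ~y6) — ~y6 is true.
  4. (~y2 \/ y8) — y8 is true.
  5. (y9 \/ ~y5) — y9 is true.
  6. (y1 \/ y8) — y8 is true.
  7. (y8 \/ y6) — y8 is true.
  8. (~y4 \/ ~y3) — ~y3 is true.
  9. (~y7 \/ y6) — ~y7 is true.
  10. (y5 \/ y9) — y9 is true.
  11. (~y4 \/ y9) — y9 is true.
  12. (y2 \/ y9) — y9 is true.
  13. (y5 \/ ~y3) — y5 is true.
  14. (~y2 \/ y5) — y5 is true.

y1=1, y2=0, y3=0, y4=1, y5=1, y6=0, y7=0, y8=1, y9=1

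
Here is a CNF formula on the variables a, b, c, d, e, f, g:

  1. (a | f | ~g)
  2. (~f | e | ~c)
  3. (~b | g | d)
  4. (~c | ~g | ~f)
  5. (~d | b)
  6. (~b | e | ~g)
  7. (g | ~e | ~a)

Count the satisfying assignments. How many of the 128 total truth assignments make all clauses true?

Case analysis on g and b:
  g=T, b=T: d free; 4 ways for (a,c,e,f) × 2^1 = 8.
  g=T, b=F: e free; 4 ways for (a,c,d,f) × 2^1 = 8.
  g=F, b=T: 10 of the 32 assignments to (a,c,d,e,f) work.
  g=F, b=F: 10 of the 32 assignments to (a,c,d,e,f) work.
Total: 8 + 8 + 10 + 10 = 36.

36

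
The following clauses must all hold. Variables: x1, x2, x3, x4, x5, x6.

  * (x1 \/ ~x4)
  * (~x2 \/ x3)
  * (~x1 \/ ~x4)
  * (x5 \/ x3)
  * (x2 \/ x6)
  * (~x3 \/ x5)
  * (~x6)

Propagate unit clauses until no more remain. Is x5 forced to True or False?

(~x6) is a unit clause: x6 = False.
In (x2 \/ x6), x6 is now false; x2 must hold, so x2 = True.
From (~x2 \/ x3) and x2 = True: x3 = True.
(~x3 \/ x5) with x3 = True leaves only x5, so x5 = True.

True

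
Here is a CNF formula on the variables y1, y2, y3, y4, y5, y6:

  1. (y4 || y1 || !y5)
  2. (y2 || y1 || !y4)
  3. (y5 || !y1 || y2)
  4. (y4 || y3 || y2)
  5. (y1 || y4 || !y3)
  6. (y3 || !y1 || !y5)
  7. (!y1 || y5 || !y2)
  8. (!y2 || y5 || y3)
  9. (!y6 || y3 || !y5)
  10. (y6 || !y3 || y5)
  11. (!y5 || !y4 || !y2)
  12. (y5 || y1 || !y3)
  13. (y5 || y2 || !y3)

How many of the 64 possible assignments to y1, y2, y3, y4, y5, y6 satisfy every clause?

Satisfying assignments:
  y1=T y2=F y3=T y4=F y5=T y6=F
  y1=T y2=F y3=T y4=F y5=T y6=T
  y1=T y2=F y3=T y4=T y5=T y6=F
  y1=T y2=F y3=T y4=T y5=T y6=T
  y1=T y2=T y3=T y4=F y5=T y6=F
  y1=T y2=T y3=T y4=F y5=T y6=T
Count: 6.

6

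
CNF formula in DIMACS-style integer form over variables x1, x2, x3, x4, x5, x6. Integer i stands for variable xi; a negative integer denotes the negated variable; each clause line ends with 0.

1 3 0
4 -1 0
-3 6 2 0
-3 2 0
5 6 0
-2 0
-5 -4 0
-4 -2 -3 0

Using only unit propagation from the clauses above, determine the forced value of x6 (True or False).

True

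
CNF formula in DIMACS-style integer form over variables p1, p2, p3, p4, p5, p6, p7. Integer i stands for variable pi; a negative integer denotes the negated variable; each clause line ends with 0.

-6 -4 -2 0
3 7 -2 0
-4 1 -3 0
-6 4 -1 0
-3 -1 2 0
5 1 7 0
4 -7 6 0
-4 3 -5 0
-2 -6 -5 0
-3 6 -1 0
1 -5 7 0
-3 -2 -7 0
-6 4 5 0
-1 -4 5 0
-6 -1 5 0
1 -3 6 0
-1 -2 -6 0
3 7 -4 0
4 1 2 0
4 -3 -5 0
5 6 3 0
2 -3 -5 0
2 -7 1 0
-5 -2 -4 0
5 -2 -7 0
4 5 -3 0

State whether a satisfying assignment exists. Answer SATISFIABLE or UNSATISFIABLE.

Branch on p1: take p1 = True.
The remaining clauses are satisfied by p2 = False, p3 = False, p4 = False, p5 = True, p6 = False, p7 = False.
So p1=T, p2=F, p3=F, p4=F, p5=T, p6=F, p7=F is a satisfying assignment.

SATISFIABLE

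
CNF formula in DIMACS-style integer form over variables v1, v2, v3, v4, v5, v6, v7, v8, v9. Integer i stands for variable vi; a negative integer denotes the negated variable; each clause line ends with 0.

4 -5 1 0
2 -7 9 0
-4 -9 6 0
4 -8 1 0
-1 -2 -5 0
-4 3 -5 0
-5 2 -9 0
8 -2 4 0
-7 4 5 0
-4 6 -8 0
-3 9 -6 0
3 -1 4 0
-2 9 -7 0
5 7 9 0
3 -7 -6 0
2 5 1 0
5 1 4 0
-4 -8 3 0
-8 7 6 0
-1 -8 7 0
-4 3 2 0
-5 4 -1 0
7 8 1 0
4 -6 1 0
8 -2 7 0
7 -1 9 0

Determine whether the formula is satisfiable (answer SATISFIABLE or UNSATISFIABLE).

Try v1 = True.
Branch on v2: take v2 = True.
  then v5 is forced to False.
Try v3 = True.
The remaining clauses are satisfied by v4 = True, v6 = True, v7 = True, v8 = True, v9 = True.
Every clause has at least one true literal under this assignment.
So v1=1, v2=1, v3=1, v4=1, v5=0, v6=1, v7=1, v8=1, v9=1 is a satisfying assignment.

SATISFIABLE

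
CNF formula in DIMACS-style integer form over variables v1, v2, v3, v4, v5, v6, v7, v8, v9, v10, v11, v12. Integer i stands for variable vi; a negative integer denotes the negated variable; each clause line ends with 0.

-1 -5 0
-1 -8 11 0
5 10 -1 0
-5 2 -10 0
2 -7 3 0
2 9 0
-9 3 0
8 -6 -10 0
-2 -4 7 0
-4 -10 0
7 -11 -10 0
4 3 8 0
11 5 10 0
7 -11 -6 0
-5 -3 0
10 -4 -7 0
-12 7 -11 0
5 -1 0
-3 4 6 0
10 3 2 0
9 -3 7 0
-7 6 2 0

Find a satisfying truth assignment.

v1 occurs only negated in the remaining clauses — set v1 = False.
Branch on v2: take v2 = True.
Try v3 = False.
  then v9 is forced to False.
Set v4 = False and propagate.
  then v8 is forced to True.
The remaining clauses are satisfied by v5 = True, v6 = True, v7 = True, v10 = True, v11 = False, v12 = True.

v1=False, v2=True, v3=False, v4=False, v5=True, v6=True, v7=True, v8=True, v9=False, v10=True, v11=False, v12=True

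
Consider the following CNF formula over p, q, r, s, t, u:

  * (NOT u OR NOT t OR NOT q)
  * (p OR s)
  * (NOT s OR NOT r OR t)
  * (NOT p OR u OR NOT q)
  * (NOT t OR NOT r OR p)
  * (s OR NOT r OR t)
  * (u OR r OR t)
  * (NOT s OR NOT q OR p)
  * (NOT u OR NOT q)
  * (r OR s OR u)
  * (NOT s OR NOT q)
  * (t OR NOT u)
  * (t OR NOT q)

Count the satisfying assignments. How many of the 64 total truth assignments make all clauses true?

Case analysis on t and q:
  t=T, q=T: a clause becomes empty — 0.
  t=T, q=F: 9 of the 16 assignments to (p,r,s,u) work.
  t=F, q=T: a clause becomes empty — 0.
  t=F, q=F: a clause becomes empty — 0.
Total: 0 + 9 + 0 + 0 = 9.

9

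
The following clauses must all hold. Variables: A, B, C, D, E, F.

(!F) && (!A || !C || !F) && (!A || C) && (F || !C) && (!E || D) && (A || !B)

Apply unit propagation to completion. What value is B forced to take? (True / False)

False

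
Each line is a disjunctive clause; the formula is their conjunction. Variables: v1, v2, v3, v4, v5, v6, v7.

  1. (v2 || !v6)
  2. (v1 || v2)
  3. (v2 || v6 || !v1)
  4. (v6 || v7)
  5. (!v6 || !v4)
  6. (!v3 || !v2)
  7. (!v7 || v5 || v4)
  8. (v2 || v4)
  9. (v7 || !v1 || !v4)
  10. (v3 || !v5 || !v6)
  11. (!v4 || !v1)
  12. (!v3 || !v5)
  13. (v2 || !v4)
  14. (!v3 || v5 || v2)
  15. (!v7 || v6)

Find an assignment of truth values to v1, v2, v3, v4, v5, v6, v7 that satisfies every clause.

v1 = False  v2 = True  v3 = False  v4 = False  v5 = False  v6 = True  v7 = False

Set v1 = False and propagate.
  then v2 is forced to True.
  then v3 is forced to False.
Set v4 = False and propagate.
The remaining clauses are satisfied by v5 = False, v6 = True, v7 = False.
Every clause has at least one true literal under this assignment.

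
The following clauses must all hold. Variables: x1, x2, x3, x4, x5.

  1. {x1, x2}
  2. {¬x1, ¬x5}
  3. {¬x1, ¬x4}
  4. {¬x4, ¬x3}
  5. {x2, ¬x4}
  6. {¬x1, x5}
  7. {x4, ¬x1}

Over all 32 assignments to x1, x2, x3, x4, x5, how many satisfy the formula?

6

Satisfying assignments:
  x1=F x2=T x3=F x4=F x5=F
  x1=F x2=T x3=F x4=F x5=T
  x1=F x2=T x3=F x4=T x5=F
  x1=F x2=T x3=F x4=T x5=T
  x1=F x2=T x3=T x4=F x5=F
  x1=F x2=T x3=T x4=F x5=T
That's 6 in total.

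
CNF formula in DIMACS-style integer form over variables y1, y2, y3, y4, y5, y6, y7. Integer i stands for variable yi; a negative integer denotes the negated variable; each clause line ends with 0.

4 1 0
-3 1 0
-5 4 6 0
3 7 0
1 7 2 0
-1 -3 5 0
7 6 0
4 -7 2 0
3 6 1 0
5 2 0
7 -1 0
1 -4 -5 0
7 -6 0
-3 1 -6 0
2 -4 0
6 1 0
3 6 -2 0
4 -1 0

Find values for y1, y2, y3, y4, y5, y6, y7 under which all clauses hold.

y1=True  y2=True  y3=True  y4=True  y5=True  y6=False  y7=True

Check each clause:
  1. (y1 || y4) — y1 is true.
  2. (y1 || !y3) — y1 is true.
  3. (!y5 || y6 || y4) — y4 is true.
  4. (y7 || y3) — y3 is true.
  5. (y1 || y2 || y7) — y1 is true.
  6. (!y1 || !y3 || y5) — y5 is true.
  7. (y6 || y7) — y7 is true.
  8. (y2 || !y7 || y4) — y2 is true.
  9. (y1 || y3 || y6) — y1 is true.
  10. (y5 || y2) — y2 is true.
  11. (y7 || !y1) — y7 is true.
  12. (!y4 || !y5 || y1) — y1 is true.
  13. (!y6 || y7) — !y6 is true.
  14. (!y6 || !y3 || y1) — y1 is true.
  15. (!y4 || y2) — y2 is true.
  16. (y1 || y6) — y1 is true.
  17. (y6 || !y2 || y3) — y3 is true.
  18. (y4 || !y1) — y4 is true.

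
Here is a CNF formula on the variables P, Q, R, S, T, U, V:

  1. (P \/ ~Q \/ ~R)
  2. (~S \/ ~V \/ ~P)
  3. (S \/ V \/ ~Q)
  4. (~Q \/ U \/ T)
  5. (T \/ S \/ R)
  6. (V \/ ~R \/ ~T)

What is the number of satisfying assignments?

57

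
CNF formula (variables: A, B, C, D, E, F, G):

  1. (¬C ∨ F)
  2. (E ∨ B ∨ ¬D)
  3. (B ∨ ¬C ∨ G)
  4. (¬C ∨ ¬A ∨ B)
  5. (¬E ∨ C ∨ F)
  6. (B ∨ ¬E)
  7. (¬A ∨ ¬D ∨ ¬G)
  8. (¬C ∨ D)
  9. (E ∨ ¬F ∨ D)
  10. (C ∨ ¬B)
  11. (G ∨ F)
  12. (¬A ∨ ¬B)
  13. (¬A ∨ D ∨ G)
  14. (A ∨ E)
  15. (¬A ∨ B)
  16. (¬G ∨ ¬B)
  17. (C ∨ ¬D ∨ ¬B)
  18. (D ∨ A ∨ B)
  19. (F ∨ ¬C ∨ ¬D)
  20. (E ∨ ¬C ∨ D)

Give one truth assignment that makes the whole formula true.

A = 0, B = 1, C = 1, D = 1, E = 1, F = 1, G = 0

Try A = False.
  then E is forced to True.
  then B is forced to True.
  then C is forced to True.
  then F is forced to True.
  then D is forced to True.
  then G is forced to False.
Every clause has at least one true literal under this assignment.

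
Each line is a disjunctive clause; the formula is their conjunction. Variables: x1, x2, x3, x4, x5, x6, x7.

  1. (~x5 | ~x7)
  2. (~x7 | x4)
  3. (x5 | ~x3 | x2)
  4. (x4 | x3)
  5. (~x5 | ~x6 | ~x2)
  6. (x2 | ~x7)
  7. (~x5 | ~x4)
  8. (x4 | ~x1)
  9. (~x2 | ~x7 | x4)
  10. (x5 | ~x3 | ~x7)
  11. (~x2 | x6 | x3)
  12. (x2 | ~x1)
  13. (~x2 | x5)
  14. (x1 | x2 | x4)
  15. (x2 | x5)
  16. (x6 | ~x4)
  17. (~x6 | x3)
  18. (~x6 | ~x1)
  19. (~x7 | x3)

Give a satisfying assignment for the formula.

x1=False, x2=True, x3=True, x4=False, x5=True, x6=False, x7=False

Check each clause:
  1. (~x7 | ~x5) — ~x7 is true.
  2. (x4 | ~x7) — ~x7 is true.
  3. (x2 | ~x3 | x5) — x2 is true.
  4. (x3 | x4) — x3 is true.
  5. (~x2 | ~x6 | ~x5) — ~x6 is true.
  6. (x2 | ~x7) — ~x7 is true.
  7. (~x5 | ~x4) — ~x4 is true.
  8. (x4 | ~x1) — ~x1 is true.
  9. (~x7 | x4 | ~x2) — ~x7 is true.
  10. (x5 | ~x3 | ~x7) — ~x7 is true.
  11. (x3 | x6 | ~x2) — x3 is true.
  12. (x2 | ~x1) — x2 is true.
  13. (~x2 | x5) — x5 is true.
  14. (x1 | x2 | x4) — x2 is true.
  15. (x5 | x2) — x2 is true.
  16. (~x4 | x6) — ~x4 is true.
  17. (x3 | ~x6) — ~x6 is true.
  18. (~x6 | ~x1) — ~x6 is true.
  19. (~x7 | x3) — ~x7 is true.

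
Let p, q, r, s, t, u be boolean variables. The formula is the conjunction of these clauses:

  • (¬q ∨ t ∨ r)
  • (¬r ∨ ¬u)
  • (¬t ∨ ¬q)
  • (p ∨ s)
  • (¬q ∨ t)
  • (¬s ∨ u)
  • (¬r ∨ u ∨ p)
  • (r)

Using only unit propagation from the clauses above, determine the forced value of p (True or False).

True

Unit clause (r) sets r = True.
(¬u ∨ ¬r) with r = True leaves only ¬u, so u = False.
(u ∨ ¬s): since u = False, the clause reduces to (¬s). s = False.
From (p ∨ s) and s = False: p = True.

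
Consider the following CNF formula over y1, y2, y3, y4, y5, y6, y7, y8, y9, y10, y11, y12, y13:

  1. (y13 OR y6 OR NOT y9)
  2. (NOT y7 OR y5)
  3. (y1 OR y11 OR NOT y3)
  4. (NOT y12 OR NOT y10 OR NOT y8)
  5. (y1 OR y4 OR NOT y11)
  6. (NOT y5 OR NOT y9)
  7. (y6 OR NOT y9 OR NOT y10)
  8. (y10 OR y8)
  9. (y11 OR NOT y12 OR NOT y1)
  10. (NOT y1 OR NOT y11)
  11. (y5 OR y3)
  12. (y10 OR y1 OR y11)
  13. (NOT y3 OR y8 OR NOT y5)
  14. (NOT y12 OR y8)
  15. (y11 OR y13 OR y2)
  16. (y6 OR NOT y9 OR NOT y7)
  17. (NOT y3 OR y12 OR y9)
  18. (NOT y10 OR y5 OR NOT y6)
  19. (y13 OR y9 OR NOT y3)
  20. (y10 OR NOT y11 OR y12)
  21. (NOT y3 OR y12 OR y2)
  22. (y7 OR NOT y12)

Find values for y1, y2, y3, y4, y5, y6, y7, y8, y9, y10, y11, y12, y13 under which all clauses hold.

Pure literal: y4 appears only positively; assign y4 = True.
Pure literal: y13 appears only positively; assign y13 = True.
Branch on y1: take y1 = True.
  then y11 is forced to False.
  then y12 is forced to False.
The remaining clauses are satisfied by y2 = False, y3 = False, y5 = True, y6 = True, y7 = False, y8 = False, y9 = False, y10 = True.
Every clause has at least one true literal under this assignment.

y1=1, y2=0, y3=0, y4=1, y5=1, y6=1, y7=0, y8=0, y9=0, y10=1, y11=0, y12=0, y13=1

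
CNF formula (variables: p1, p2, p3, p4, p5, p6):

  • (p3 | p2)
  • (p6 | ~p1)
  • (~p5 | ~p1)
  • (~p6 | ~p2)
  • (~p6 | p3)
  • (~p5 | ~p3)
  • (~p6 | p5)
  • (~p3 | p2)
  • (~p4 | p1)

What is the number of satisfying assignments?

The models are:
  p1=0 p2=1 p3=0 p4=0 p5=0 p6=0
  p1=0 p2=1 p3=0 p4=0 p5=1 p6=0
  p1=0 p2=1 p3=1 p4=0 p5=0 p6=0
That's 3 in total.

3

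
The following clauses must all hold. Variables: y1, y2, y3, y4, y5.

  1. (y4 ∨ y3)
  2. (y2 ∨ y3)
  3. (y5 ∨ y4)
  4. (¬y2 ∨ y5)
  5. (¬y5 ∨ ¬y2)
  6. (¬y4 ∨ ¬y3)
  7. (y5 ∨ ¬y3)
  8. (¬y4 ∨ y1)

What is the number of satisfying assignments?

2

The models are:
  y1=0 y2=0 y3=1 y4=0 y5=1
  y1=1 y2=0 y3=1 y4=0 y5=1
Count: 2.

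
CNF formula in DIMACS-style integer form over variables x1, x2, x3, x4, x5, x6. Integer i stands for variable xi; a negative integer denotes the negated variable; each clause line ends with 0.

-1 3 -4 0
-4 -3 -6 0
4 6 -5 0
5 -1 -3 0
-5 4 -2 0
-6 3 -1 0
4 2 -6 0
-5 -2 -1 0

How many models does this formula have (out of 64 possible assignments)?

21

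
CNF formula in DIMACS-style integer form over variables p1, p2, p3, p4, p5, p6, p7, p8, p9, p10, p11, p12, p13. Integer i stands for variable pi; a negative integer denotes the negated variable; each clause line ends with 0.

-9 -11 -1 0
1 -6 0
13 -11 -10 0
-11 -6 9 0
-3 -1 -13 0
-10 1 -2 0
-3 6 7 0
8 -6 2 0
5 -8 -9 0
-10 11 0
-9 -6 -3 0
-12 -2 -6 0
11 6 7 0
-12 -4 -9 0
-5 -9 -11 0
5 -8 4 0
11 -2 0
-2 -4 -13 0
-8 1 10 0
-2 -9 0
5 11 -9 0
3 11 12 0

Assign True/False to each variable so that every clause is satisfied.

Pure literal: p7 appears only positively; assign p7 = True.
Try p1 = False.
  then p6 is forced to False.
Branch on p2: take p2 = True.
  then p10 is forced to False.
  then p11 is forced to True.
  then p8 is forced to False.
  then p9 is forced to False.
Try p4 = True.
  then p13 is forced to False.
p3, p5, p12 are now unconstrained; take p3 = True, p5 = True, p12 = True.

p1 = F, p2 = T, p3 = T, p4 = T, p5 = T, p6 = F, p7 = T, p8 = F, p9 = F, p10 = F, p11 = T, p12 = T, p13 = F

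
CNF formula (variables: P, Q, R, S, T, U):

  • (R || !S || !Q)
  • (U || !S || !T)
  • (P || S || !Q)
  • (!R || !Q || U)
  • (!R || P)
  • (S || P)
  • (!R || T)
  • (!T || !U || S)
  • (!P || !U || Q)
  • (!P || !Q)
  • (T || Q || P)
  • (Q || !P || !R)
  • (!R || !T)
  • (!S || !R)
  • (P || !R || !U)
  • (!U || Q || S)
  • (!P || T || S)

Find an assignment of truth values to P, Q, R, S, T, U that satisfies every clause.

P=True, Q=False, R=False, S=False, T=True, U=False

Branch on P: take P = True.
  then Q is forced to False.
  then U is forced to False.
  then R is forced to False.
The remaining clauses are satisfied by S = False, T = True.
Every clause has at least one true literal under this assignment.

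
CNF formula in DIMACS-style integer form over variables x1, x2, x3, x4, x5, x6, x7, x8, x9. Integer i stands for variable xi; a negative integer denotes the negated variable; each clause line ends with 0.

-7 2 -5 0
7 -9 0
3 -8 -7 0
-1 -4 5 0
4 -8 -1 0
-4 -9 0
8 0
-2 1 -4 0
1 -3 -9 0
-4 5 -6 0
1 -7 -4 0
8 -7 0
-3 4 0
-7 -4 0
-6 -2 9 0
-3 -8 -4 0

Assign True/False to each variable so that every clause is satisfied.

x1 = F, x2 = T, x3 = F, x4 = F, x5 = T, x6 = F, x7 = F, x8 = T, x9 = F

Check each clause:
  1. (x2 || !x7 || !x5) — !x7 is true.
  2. (!x9 || x7) — !x9 is true.
  3. (!x8 || x3 || !x7) — !x7 is true.
  4. (!x1 || !x4 || x5) — !x4 is true.
  5. (x4 || !x1 || !x8) — !x1 is true.
  6. (!x4 || !x9) — !x4 is true.
  7. (x8) — x8 is true.
  8. (!x4 || x1 || !x2) — !x4 is true.
  9. (x1 || !x3 || !x9) — !x3 is true.
  10. (!x6 || x5 || !x4) — !x6 is true.
  11. (!x4 || !x7 || x1) — !x4 is true.
  12. (!x7 || x8) — x8 is true.
  13. (!x3 || x4) — !x3 is true.
  14. (!x4 || !x7) — !x7 is true.
  15. (x9 || !x6 || !x2) — !x6 is true.
  16. (!x8 || !x4 || !x3) — !x4 is true.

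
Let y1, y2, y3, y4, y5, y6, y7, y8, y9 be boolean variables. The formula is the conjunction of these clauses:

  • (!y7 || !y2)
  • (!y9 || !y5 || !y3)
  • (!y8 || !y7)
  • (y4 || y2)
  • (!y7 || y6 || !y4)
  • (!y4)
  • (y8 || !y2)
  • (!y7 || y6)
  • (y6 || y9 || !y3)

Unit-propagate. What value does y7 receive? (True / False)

False

(!y4) stands alone — y4 = False.
In (y4 || y2), y4 is now false; y2 must hold, so y2 = True.
(!y7 || !y2) with y2 = True leaves only !y7, so y7 = False.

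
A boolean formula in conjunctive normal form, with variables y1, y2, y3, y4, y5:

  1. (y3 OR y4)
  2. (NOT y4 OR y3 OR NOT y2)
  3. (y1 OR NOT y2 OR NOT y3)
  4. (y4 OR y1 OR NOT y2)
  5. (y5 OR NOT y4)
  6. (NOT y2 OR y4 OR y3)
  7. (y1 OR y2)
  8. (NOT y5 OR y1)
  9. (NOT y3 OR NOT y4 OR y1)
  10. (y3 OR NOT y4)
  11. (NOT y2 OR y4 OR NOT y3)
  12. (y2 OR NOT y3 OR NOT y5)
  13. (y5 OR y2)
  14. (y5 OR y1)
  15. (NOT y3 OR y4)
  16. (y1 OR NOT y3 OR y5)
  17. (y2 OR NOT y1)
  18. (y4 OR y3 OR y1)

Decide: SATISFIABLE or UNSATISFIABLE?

Try y1 = True.
  then y2 is forced to True.
The remaining clauses are satisfied by y3 = True, y4 = True, y5 = True.
So y1=T, y2=T, y3=T, y4=T, y5=T is a satisfying assignment.

SATISFIABLE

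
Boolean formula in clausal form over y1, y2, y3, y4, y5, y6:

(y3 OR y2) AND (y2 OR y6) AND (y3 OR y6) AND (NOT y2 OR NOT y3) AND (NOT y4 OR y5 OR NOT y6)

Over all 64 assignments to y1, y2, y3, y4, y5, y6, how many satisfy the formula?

Case analysis on y2 and y3:
  y2=1, y3=1: a clause becomes empty — 0.
  y2=1, y3=0: y1 free; 3 ways for (y4,y5,y6) × 2^1 = 6.
  y2=0, y3=1: y1 free; 3 ways for (y4,y5,y6) × 2^1 = 6.
  y2=0, y3=0: a clause becomes empty — 0.
Total: 0 + 6 + 6 + 0 = 12.

12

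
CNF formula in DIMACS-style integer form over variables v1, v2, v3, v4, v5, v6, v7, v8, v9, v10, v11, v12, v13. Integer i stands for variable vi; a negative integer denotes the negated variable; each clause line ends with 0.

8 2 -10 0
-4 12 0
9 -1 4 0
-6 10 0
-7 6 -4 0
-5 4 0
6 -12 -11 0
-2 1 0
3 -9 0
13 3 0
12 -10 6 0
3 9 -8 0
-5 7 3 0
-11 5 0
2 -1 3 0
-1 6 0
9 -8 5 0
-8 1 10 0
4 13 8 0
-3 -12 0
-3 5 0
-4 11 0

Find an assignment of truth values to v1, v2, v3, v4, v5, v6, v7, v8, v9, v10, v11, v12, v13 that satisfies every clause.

v1=T, v2=T, v3=F, v4=T, v5=T, v6=T, v7=T, v8=F, v9=F, v10=T, v11=T, v12=T, v13=T

Check each clause:
  1. (~v10 | v2 | v8) — v2 is true.
  2. (v12 | ~v4) — v12 is true.
  3. (~v1 | v4 | v9) — v4 is true.
  4. (v10 | ~v6) — v10 is true.
  5. (~v7 | ~v4 | v6) — v6 is true.
  6. (~v5 | v4) — v4 is true.
  7. (~v12 | ~v11 | v6) — v6 is true.
  8. (~v2 | v1) — v1 is true.
  9. (v3 | ~v9) — ~v9 is true.
  10. (v3 | v13) — v13 is true.
  11. (v6 | ~v10 | v12) — v12 is true.
  12. (v9 | ~v8 | v3) — ~v8 is true.
  13. (v3 | v7 | ~v5) — v7 is true.
  14. (~v11 | v5) — v5 is true.
  15. (v2 | v3 | ~v1) — v2 is true.
  16. (~v1 | v6) — v6 is true.
  17. (~v8 | v5 | v9) — ~v8 is true.
  18. (~v8 | v10 | v1) — ~v8 is true.
  19. (v4 | v13 | v8) — v4 is true.
  20. (~v12 | ~v3) — ~v3 is true.
  21. (~v3 | v5) — ~v3 is true.
  22. (~v4 | v11) — v11 is true.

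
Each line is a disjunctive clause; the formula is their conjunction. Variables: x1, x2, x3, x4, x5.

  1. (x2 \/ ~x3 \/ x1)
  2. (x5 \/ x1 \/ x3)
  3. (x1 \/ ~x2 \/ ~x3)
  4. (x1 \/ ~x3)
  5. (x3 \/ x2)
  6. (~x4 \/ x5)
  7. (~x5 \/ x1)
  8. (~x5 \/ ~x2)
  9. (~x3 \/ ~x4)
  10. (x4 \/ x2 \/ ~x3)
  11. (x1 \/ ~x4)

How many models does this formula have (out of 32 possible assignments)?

2

Satisfying assignments:
  x1=T x2=T x3=F x4=F x5=F
  x1=T x2=T x3=T x4=F x5=F
That's 2 in total.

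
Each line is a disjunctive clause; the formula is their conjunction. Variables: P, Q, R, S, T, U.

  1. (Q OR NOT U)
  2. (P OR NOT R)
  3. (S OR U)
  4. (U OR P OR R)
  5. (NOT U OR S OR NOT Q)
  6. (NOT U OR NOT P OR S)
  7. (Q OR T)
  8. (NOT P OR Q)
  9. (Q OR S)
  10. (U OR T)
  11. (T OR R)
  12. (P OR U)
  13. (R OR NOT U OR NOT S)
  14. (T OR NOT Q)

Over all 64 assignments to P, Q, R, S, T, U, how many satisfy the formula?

The models are:
  P=1 Q=1 R=0 S=1 T=1 U=0
  P=1 Q=1 R=1 S=1 T=1 U=0
  P=1 Q=1 R=1 S=1 T=1 U=1
That's 3 in total.

3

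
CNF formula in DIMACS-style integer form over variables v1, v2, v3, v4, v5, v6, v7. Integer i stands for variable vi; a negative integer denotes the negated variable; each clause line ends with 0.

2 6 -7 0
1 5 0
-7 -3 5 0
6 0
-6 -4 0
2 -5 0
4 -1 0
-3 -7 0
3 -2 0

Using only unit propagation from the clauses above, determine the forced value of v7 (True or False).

False

Unit clause (v6) sets v6 = True.
(NOT v4 OR NOT v6) with v6 = True leaves only NOT v4, so v4 = False.
In (v4 OR NOT v1), v4 is now false; NOT v1 must hold, so v1 = False.
(v1 OR v5): since v1 = False, the clause reduces to (v5). v5 = True.
In (NOT v5 OR v2), NOT v5 is now false; v2 must hold, so v2 = True.
(v3 OR NOT v2) with v2 = True leaves only v3, so v3 = True.
(NOT v7 OR NOT v3) with v3 = True leaves only NOT v7, so v7 = False.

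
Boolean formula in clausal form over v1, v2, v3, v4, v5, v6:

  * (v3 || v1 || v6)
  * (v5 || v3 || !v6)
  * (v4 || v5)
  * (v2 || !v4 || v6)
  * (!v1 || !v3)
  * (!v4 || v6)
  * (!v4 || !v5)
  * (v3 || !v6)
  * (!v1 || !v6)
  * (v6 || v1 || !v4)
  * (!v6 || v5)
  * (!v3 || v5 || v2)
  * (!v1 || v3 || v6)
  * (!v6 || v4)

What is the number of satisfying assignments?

The models are:
  v1=0 v2=0 v3=1 v4=0 v5=1 v6=0
  v1=0 v2=1 v3=1 v4=0 v5=1 v6=0
Count: 2.

2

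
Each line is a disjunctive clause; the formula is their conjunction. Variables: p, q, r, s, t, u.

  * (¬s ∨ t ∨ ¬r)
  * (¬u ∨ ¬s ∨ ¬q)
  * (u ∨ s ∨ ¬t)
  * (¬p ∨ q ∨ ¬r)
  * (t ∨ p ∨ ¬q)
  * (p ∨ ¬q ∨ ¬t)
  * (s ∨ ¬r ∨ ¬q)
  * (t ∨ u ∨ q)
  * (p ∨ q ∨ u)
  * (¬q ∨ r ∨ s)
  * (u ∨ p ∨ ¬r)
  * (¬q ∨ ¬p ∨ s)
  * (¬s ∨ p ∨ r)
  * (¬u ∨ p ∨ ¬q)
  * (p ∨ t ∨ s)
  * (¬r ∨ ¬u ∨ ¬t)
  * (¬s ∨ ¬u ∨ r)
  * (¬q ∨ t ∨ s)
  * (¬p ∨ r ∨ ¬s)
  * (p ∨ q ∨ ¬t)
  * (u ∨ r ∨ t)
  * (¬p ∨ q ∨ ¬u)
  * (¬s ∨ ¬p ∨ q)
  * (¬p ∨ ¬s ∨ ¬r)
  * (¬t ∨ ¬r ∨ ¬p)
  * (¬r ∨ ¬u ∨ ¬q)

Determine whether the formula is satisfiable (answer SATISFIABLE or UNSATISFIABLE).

p = True:
  r = True:
    propagation gives q=True, s=True; an empty clause results — contradiction.
  r = False:
    propagation gives s=False, q=False, u=False, t=False; an empty clause results — contradiction.
p = False:
  q = True:
    propagation gives t=True; an empty clause results — contradiction.
  q = False:
    propagation gives u=True, t=False, s=True, r=False; an empty clause results — contradiction.
Every branch closes, so no satisfying assignment exists.

UNSATISFIABLE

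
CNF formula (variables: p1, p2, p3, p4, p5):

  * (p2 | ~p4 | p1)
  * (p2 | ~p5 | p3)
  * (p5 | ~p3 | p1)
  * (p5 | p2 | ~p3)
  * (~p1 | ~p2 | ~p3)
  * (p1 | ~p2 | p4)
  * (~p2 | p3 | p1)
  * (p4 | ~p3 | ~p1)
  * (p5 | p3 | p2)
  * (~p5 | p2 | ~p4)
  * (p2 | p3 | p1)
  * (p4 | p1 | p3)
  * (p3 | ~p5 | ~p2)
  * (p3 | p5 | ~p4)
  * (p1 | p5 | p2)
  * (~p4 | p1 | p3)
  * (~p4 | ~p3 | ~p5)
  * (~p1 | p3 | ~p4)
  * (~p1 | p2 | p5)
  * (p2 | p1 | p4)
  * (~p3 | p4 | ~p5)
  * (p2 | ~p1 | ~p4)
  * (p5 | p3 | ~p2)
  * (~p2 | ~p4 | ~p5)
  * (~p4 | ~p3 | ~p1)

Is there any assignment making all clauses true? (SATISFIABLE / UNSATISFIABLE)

p3 = True:
  p1 = True:
    propagation gives p2=False, p5=True, p4=True; an empty clause results — contradiction.
  p1 = False:
    propagation gives p5=True, p4=False; an empty clause results — contradiction.
p3 = False:
  p2 = True:
    propagation gives p1=True, p5=False; an empty clause results — contradiction.
  p2 = False:
    propagation gives p5=False; an empty clause results — contradiction.
Every branch closes, so no satisfying assignment exists.

UNSATISFIABLE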